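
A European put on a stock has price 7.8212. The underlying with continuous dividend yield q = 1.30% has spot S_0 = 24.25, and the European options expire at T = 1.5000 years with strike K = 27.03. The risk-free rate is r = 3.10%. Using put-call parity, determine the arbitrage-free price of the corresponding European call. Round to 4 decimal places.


Answer: Call price = 5.8010

Derivation:
Put-call parity: C - P = S_0 * exp(-qT) - K * exp(-rT).
S_0 * exp(-qT) = 24.2500 * 0.98068890 = 23.78170571
K * exp(-rT) = 27.0300 * 0.95456456 = 25.80188007
C = P + S*exp(-qT) - K*exp(-rT)
C = 7.8212 + 23.78170571 - 25.80188007 = 5.8010


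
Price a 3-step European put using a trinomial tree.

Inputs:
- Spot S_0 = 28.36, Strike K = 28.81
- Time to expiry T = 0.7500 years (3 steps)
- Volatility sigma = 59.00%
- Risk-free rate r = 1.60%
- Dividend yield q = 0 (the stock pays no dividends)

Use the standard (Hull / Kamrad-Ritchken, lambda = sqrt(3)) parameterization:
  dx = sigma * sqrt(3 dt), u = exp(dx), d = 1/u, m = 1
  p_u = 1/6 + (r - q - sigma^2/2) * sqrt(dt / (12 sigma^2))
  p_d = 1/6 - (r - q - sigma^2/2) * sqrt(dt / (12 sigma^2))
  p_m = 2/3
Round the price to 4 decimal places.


Answer: Price = V(0,0) = 5.3022

Derivation:
dt = T/N = 0.250000; dx = sigma*sqrt(3*dt) = 0.510955
u = exp(dx) = 1.666882; d = 1/u = 0.599922
p_u = 0.128001, p_m = 0.666667, p_d = 0.205332
Discount per step: exp(-r*dt) = 0.996008
Stock lattice S(k, j) with j the centered position index:
  k=0: S(0,+0) = 28.3600
  k=1: S(1,-1) = 17.0138; S(1,+0) = 28.3600; S(1,+1) = 47.2728
  k=2: S(2,-2) = 10.2070; S(2,-1) = 17.0138; S(2,+0) = 28.3600; S(2,+1) = 47.2728; S(2,+2) = 78.7982
  k=3: S(3,-3) = 6.1234; S(3,-2) = 10.2070; S(3,-1) = 17.0138; S(3,+0) = 28.3600; S(3,+1) = 47.2728; S(3,+2) = 78.7982; S(3,+3) = 131.3473
Terminal payoffs V(N, j) = max(K - S_T, 0):
  V(3,-3) = 22.686617; V(3,-2) = 18.603041; V(3,-1) = 11.796201; V(3,+0) = 0.450000; V(3,+1) = 0.000000; V(3,+2) = 0.000000; V(3,+3) = 0.000000
Backward induction: V(k, j) = exp(-r*dt) * [p_u * V(k+1, j+1) + p_m * V(k+1, j) + p_d * V(k+1, j-1)]
  V(2,-2) = exp(-r*dt) * [p_u*11.796201 + p_m*18.603041 + p_d*22.686617] = 18.496113
  V(2,-1) = exp(-r*dt) * [p_u*0.450000 + p_m*11.796201 + p_d*18.603041] = 11.694662
  V(2,+0) = exp(-r*dt) * [p_u*0.000000 + p_m*0.450000 + p_d*11.796201] = 2.711271
  V(2,+1) = exp(-r*dt) * [p_u*0.000000 + p_m*0.000000 + p_d*0.450000] = 0.092031
  V(2,+2) = exp(-r*dt) * [p_u*0.000000 + p_m*0.000000 + p_d*0.000000] = 0.000000
  V(1,-1) = exp(-r*dt) * [p_u*2.711271 + p_m*11.694662 + p_d*18.496113] = 11.893662
  V(1,+0) = exp(-r*dt) * [p_u*0.092031 + p_m*2.711271 + p_d*11.694662] = 4.203734
  V(1,+1) = exp(-r*dt) * [p_u*0.000000 + p_m*0.092031 + p_d*2.711271] = 0.615597
  V(0,+0) = exp(-r*dt) * [p_u*0.615597 + p_m*4.203734 + p_d*11.893662] = 5.302185


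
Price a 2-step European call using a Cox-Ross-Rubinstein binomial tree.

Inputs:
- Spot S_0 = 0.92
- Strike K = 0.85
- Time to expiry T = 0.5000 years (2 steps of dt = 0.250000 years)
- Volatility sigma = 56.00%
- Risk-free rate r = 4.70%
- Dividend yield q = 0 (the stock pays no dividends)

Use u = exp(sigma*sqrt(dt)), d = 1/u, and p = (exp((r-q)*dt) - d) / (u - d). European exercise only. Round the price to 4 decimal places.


Answer: Price = V(0,0) = 0.1852

Derivation:
dt = T/N = 0.250000
u = exp(sigma*sqrt(dt)) = 1.323130; d = 1/u = 0.755784
p = (exp((r-q)*dt) - d) / (u - d) = 0.451286
Discount per step: exp(-r*dt) = 0.988319
Stock lattice S(k, i) with i counting down-moves:
  k=0: S(0,0) = 0.9200
  k=1: S(1,0) = 1.2173; S(1,1) = 0.6953
  k=2: S(2,0) = 1.6106; S(2,1) = 0.9200; S(2,2) = 0.5255
Terminal payoffs V(N, i) = max(S_T - K, 0):
  V(2,0) = 0.760619; V(2,1) = 0.070000; V(2,2) = 0.000000
Backward induction: V(k, i) = exp(-r*dt) * [p * V(k+1, i) + (1-p) * V(k+1, i+1)].
  V(1,0) = exp(-r*dt) * [p*0.760619 + (1-p)*0.070000] = 0.377208
  V(1,1) = exp(-r*dt) * [p*0.070000 + (1-p)*0.000000] = 0.031221
  V(0,0) = exp(-r*dt) * [p*0.377208 + (1-p)*0.031221] = 0.185172


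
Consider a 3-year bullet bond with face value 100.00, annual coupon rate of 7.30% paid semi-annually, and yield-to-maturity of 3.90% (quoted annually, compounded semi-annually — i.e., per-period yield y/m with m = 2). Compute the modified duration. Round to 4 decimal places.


Coupon per period c = face * coupon_rate / m = 3.650000
Periods per year m = 2; per-period yield y/m = 0.019500
Number of cashflows N = 6
Cashflows (t years, CF_t, discount factor 1/(1+y/m)^(m*t), PV):
  t = 0.5000: CF_t = 3.650000, DF = 0.980873, PV = 3.580186
  t = 1.0000: CF_t = 3.650000, DF = 0.962112, PV = 3.511708
  t = 1.5000: CF_t = 3.650000, DF = 0.943709, PV = 3.444540
  t = 2.0000: CF_t = 3.650000, DF = 0.925659, PV = 3.378656
  t = 2.5000: CF_t = 3.650000, DF = 0.907954, PV = 3.314032
  t = 3.0000: CF_t = 103.650000, DF = 0.890588, PV = 92.309399
Price P = sum_t PV_t = 109.538521
First compute Macaulay numerator sum_t t * PV_t:
  t * PV_t at t = 0.5000: 1.790093
  t * PV_t at t = 1.0000: 3.511708
  t * PV_t at t = 1.5000: 5.166809
  t * PV_t at t = 2.0000: 6.757312
  t * PV_t at t = 2.5000: 8.285080
  t * PV_t at t = 3.0000: 276.928198
Macaulay duration D = 302.439201 / 109.538521 = 2.761031
Modified duration = D / (1 + y/m) = 2.761031 / (1 + 0.019500) = 2.708220

Answer: Modified duration = 2.7082


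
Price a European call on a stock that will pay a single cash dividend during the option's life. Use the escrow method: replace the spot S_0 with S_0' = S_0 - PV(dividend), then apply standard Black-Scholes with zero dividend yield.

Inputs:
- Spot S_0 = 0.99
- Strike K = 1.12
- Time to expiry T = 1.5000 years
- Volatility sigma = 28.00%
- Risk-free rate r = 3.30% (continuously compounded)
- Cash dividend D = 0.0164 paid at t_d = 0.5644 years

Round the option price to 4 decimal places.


PV(D) = D * exp(-r * t_d) = 0.0164 * 0.98154718 = 0.01609737
S_0' = S_0 - PV(D) = 0.9900 - 0.01609737 = 0.97390263
d1 = (ln(S_0'/K) + (r + sigma^2/2)*T) / (sigma*sqrt(T)) = -0.09177608
d2 = d1 - sigma*sqrt(T) = -0.43470464
exp(-rT) = 0.95170516
N(d1) = 0.46343798; N(d2) = 0.33188841
C = S_0' * N(d1) - K * exp(-rT) * N(d2) = 0.97390263 * 0.46343798 - 1.1200 * 0.95170516 * 0.33188841 = 0.0976

Answer: Price = 0.0976


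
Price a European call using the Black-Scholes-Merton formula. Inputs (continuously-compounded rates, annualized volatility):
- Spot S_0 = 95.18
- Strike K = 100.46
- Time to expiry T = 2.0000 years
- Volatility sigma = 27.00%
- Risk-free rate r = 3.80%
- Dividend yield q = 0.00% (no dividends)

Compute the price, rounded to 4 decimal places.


d1 = (ln(S/K) + (r - q + 0.5*sigma^2) * T) / (sigma * sqrt(T)) = 0.24856165
d2 = d1 - sigma * sqrt(T) = -0.13327602
exp(-rT) = 0.92681621; exp(-qT) = 1.00000000
C = S_0 * exp(-qT) * N(d1) - K * exp(-rT) * N(d2)
N(d1) = 0.59815006; N(d2) = 0.44698755
C = 95.1800 * 1.00000000 * 0.59815006 - 100.4600 * 0.92681621 * 0.44698755 = 15.3138

Answer: Price = 15.3138


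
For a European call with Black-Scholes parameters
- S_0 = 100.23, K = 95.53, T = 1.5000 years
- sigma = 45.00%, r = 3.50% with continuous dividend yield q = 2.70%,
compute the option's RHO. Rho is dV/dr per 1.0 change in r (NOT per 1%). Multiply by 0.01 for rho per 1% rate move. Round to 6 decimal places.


Answer: Rho = 58.985068

Derivation:
d1 = 0.3844831790; d2 = -0.1666520131
phi(d1) = 0.3705183934; exp(-qT) = 0.9603091645; exp(-rT) = 0.9488543211
N(d2) = 0.4338219327
Rho = K*T*exp(-rT)*N(d2) = 95.5300 * 1.5000 * 0.9488543211 * 0.4338219327 = 58.985068


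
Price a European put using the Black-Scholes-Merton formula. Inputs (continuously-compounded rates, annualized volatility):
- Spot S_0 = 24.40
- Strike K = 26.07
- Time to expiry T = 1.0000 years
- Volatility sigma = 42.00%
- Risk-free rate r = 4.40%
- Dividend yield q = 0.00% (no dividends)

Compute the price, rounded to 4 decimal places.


d1 = (ln(S/K) + (r - q + 0.5*sigma^2) * T) / (sigma * sqrt(T)) = 0.15713787
d2 = d1 - sigma * sqrt(T) = -0.26286213
exp(-rT) = 0.95695396; exp(-qT) = 1.00000000
P = K * exp(-rT) * N(-d2) - S_0 * exp(-qT) * N(-d1)
N(-d1) = 0.43756810; N(-d2) = 0.60367158
P = 26.0700 * 0.95695396 * 0.60367158 - 24.4000 * 1.00000000 * 0.43756810 = 4.3836

Answer: Price = 4.3836


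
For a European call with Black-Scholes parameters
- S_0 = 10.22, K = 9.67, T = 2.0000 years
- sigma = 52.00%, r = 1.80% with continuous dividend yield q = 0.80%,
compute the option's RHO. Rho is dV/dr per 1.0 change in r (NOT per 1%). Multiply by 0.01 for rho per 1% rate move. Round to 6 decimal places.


d1 = 0.4701148786; d2 = -0.2652761739
phi(d1) = 0.3572060357; exp(-qT) = 0.9841273201; exp(-rT) = 0.9646402935
N(d2) = 0.3953983588
Rho = K*T*exp(-rT)*N(d2) = 9.6700 * 2.0000 * 0.9646402935 * 0.3953983588 = 7.376608

Answer: Rho = 7.376608


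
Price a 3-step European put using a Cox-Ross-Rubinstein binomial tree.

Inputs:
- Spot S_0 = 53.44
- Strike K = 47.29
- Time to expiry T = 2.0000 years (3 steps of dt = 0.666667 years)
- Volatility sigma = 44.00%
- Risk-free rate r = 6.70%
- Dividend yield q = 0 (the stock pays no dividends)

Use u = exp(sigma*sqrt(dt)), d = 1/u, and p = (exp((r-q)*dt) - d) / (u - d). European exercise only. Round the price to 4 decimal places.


Answer: Price = V(0,0) = 7.1547

Derivation:
dt = T/N = 0.666667
u = exp(sigma*sqrt(dt)) = 1.432267; d = 1/u = 0.698194
p = (exp((r-q)*dt) - d) / (u - d) = 0.473366
Discount per step: exp(-r*dt) = 0.956316
Stock lattice S(k, i) with i counting down-moves:
  k=0: S(0,0) = 53.4400
  k=1: S(1,0) = 76.5403; S(1,1) = 37.3115
  k=2: S(2,0) = 109.6262; S(2,1) = 53.4400; S(2,2) = 26.0506
  k=3: S(3,0) = 157.0140; S(3,1) = 76.5403; S(3,2) = 37.3115; S(3,3) = 18.1884
Terminal payoffs V(N, i) = max(K - S_T, 0):
  V(3,0) = 0.000000; V(3,1) = 0.000000; V(3,2) = 9.978521; V(3,3) = 29.101600
Backward induction: V(k, i) = exp(-r*dt) * [p * V(k+1, i) + (1-p) * V(k+1, i+1)].
  V(2,0) = exp(-r*dt) * [p*0.000000 + (1-p)*0.000000] = 0.000000
  V(2,1) = exp(-r*dt) * [p*0.000000 + (1-p)*9.978521] = 5.025467
  V(2,2) = exp(-r*dt) * [p*9.978521 + (1-p)*29.101600] = 19.173548
  V(1,0) = exp(-r*dt) * [p*0.000000 + (1-p)*5.025467] = 2.530968
  V(1,1) = exp(-r*dt) * [p*5.025467 + (1-p)*19.173548] = 11.931312
  V(0,0) = exp(-r*dt) * [p*2.530968 + (1-p)*11.931312] = 7.154686


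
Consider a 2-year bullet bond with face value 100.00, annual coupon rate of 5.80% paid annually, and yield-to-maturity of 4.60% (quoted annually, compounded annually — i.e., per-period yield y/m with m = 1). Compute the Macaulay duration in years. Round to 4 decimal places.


Answer: Macaulay duration = 1.9458 years

Derivation:
Coupon per period c = face * coupon_rate / m = 5.800000
Periods per year m = 1; per-period yield y/m = 0.046000
Number of cashflows N = 2
Cashflows (t years, CF_t, discount factor 1/(1+y/m)^(m*t), PV):
  t = 1.0000: CF_t = 5.800000, DF = 0.956023, PV = 5.544933
  t = 2.0000: CF_t = 105.800000, DF = 0.913980, PV = 96.699070
Price P = sum_t PV_t = 102.244003
Macaulay numerator sum_t t * PV_t:
  t * PV_t at t = 1.0000: 5.544933
  t * PV_t at t = 2.0000: 193.398141
Macaulay duration D = (sum_t t * PV_t) / P = 198.943074 / 102.244003 = 1.945768


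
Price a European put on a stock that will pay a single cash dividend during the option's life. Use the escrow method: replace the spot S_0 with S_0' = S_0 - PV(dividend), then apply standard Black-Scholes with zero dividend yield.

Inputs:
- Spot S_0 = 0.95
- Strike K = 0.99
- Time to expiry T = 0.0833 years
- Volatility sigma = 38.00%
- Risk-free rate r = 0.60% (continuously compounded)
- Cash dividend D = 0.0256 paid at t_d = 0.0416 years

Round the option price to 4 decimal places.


PV(D) = D * exp(-r * t_d) = 0.0256 * 0.99975043 = 0.02559361
S_0' = S_0 - PV(D) = 0.9500 - 0.02559361 = 0.92440639
d1 = (ln(S_0'/K) + (r + sigma^2/2)*T) / (sigma*sqrt(T)) = -0.56566505
d2 = d1 - sigma*sqrt(T) = -0.67533966
exp(-rT) = 0.99950032
N(-d1) = 0.71418925; N(-d2) = 0.75027000
P = K * exp(-rT) * N(-d2) - S_0' * N(-d1) = 0.9900 * 0.99950032 * 0.75027000 - 0.92440639 * 0.71418925 = 0.0822

Answer: Price = 0.0822


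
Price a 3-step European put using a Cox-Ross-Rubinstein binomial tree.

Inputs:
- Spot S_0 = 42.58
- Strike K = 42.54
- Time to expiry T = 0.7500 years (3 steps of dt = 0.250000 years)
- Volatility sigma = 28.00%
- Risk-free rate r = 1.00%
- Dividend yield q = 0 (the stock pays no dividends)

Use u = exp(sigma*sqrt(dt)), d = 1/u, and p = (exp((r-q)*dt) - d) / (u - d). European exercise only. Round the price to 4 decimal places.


dt = T/N = 0.250000
u = exp(sigma*sqrt(dt)) = 1.150274; d = 1/u = 0.869358
p = (exp((r-q)*dt) - d) / (u - d) = 0.473968
Discount per step: exp(-r*dt) = 0.997503
Stock lattice S(k, i) with i counting down-moves:
  k=0: S(0,0) = 42.5800
  k=1: S(1,0) = 48.9787; S(1,1) = 37.0173
  k=2: S(2,0) = 56.3389; S(2,1) = 42.5800; S(2,2) = 32.1813
  k=3: S(3,0) = 64.8051; S(3,1) = 48.9787; S(3,2) = 37.0173; S(3,3) = 27.9771
Terminal payoffs V(N, i) = max(K - S_T, 0):
  V(3,0) = 0.000000; V(3,1) = 0.000000; V(3,2) = 5.522726; V(3,3) = 14.562946
Backward induction: V(k, i) = exp(-r*dt) * [p * V(k+1, i) + (1-p) * V(k+1, i+1)].
  V(2,0) = exp(-r*dt) * [p*0.000000 + (1-p)*0.000000] = 0.000000
  V(2,1) = exp(-r*dt) * [p*0.000000 + (1-p)*5.522726] = 2.897879
  V(2,2) = exp(-r*dt) * [p*5.522726 + (1-p)*14.562946] = 10.252511
  V(1,0) = exp(-r*dt) * [p*0.000000 + (1-p)*2.897879] = 1.520572
  V(1,1) = exp(-r*dt) * [p*2.897879 + (1-p)*10.252511] = 6.749758
  V(0,0) = exp(-r*dt) * [p*1.520572 + (1-p)*6.749758] = 4.260628

Answer: Price = V(0,0) = 4.2606


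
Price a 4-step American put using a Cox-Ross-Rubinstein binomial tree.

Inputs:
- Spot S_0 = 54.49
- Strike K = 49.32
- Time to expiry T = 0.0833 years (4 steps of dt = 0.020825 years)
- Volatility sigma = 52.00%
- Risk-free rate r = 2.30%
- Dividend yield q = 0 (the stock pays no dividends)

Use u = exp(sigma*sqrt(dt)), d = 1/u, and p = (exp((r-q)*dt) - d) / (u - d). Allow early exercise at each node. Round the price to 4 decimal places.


Answer: Price = V(0,0) = 1.2774

Derivation:
dt = T/N = 0.020825
u = exp(sigma*sqrt(dt)) = 1.077928; d = 1/u = 0.927706
p = (exp((r-q)*dt) - d) / (u - d) = 0.484438
Discount per step: exp(-r*dt) = 0.999521
Stock lattice S(k, i) with i counting down-moves:
  k=0: S(0,0) = 54.4900
  k=1: S(1,0) = 58.7363; S(1,1) = 50.5507
  k=2: S(2,0) = 63.3135; S(2,1) = 54.4900; S(2,2) = 46.8962
  k=3: S(3,0) = 68.2474; S(3,1) = 58.7363; S(3,2) = 50.5507; S(3,3) = 43.5059
  k=4: S(4,0) = 73.5657; S(4,1) = 63.3135; S(4,2) = 54.4900; S(4,3) = 46.8962; S(4,4) = 40.3606
Terminal payoffs V(N, i) = max(K - S_T, 0):
  V(4,0) = 0.000000; V(4,1) = 0.000000; V(4,2) = 0.000000; V(4,3) = 2.423823; V(4,4) = 8.959358
Backward induction: V(k, i) = exp(-r*dt) * [p * V(k+1, i) + (1-p) * V(k+1, i+1)]; then take max(V_cont, immediate exercise) for American.
  V(3,0) = exp(-r*dt) * [p*0.000000 + (1-p)*0.000000] = 0.000000; exercise = 0.000000; V(3,0) = max -> 0.000000
  V(3,1) = exp(-r*dt) * [p*0.000000 + (1-p)*0.000000] = 0.000000; exercise = 0.000000; V(3,1) = max -> 0.000000
  V(3,2) = exp(-r*dt) * [p*0.000000 + (1-p)*2.423823] = 1.249033; exercise = 0.000000; V(3,2) = max -> 1.249033
  V(3,3) = exp(-r*dt) * [p*2.423823 + (1-p)*8.959358] = 5.790523; exercise = 5.814140; V(3,3) = max -> 5.814140
  V(2,0) = exp(-r*dt) * [p*0.000000 + (1-p)*0.000000] = 0.000000; exercise = 0.000000; V(2,0) = max -> 0.000000
  V(2,1) = exp(-r*dt) * [p*0.000000 + (1-p)*1.249033] = 0.643646; exercise = 0.000000; V(2,1) = max -> 0.643646
  V(2,2) = exp(-r*dt) * [p*1.249033 + (1-p)*5.814140] = 3.600904; exercise = 2.423823; V(2,2) = max -> 3.600904
  V(1,0) = exp(-r*dt) * [p*0.000000 + (1-p)*0.643646] = 0.331680; exercise = 0.000000; V(1,0) = max -> 0.331680
  V(1,1) = exp(-r*dt) * [p*0.643646 + (1-p)*3.600904] = 2.167258; exercise = 0.000000; V(1,1) = max -> 2.167258
  V(0,0) = exp(-r*dt) * [p*0.331680 + (1-p)*2.167258] = 1.277423; exercise = 0.000000; V(0,0) = max -> 1.277423


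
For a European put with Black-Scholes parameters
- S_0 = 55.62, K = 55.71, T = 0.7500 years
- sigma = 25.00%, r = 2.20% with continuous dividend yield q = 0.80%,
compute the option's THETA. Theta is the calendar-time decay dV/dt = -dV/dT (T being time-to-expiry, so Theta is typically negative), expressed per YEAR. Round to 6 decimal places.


Answer: Theta = -2.708112

Derivation:
d1 = 0.1492828484; d2 = -0.0672235025
phi(d1) = 0.3945216670; exp(-qT) = 0.9940179641; exp(-rT) = 0.9836353794
Theta = -S*exp(-qT)*phi(d1)*sigma/(2*sqrt(T)) + r*K*exp(-rT)*N(-d2) - q*S*exp(-qT)*N(-d1)
N(-d1) = 0.4406652243; N(-d2) = 0.5267981124; sqrt(T) = 0.8660254038
Term 1 = -55.6200 * 0.9940179641 * 0.3945216670 * 0.2500 / (2 * 0.8660254038) = -3.1482952815
Term 2 = 0.0220 * 55.7100 * 0.9836353794 * 0.5267981124 = 0.6350884148
Term 3 = -0.0080 * 55.6200 * 0.9940179641 * 0.4406652243 = -0.1949054502
Theta = -3.1482952815 + (0.6350884148) + (-0.1949054502) = -2.708112


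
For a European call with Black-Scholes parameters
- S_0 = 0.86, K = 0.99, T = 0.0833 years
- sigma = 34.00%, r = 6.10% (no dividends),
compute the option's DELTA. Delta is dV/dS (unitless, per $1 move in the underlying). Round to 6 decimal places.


Answer: Delta = 0.091150

Derivation:
d1 = -1.3337066007; d2 = -1.4318365146
phi(d1) = 0.1639284574; exp(-qT) = 1.0000000000; exp(-rT) = 0.9949315880
N(d1) = 0.0911500153
Delta = exp(-qT) * N(d1) = 1.0000000000 * 0.0911500153 = 0.091150


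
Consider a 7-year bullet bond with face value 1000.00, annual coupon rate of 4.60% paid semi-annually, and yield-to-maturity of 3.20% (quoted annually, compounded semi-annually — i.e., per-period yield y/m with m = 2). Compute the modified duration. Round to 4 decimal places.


Coupon per period c = face * coupon_rate / m = 23.000000
Periods per year m = 2; per-period yield y/m = 0.016000
Number of cashflows N = 14
Cashflows (t years, CF_t, discount factor 1/(1+y/m)^(m*t), PV):
  t = 0.5000: CF_t = 23.000000, DF = 0.984252, PV = 22.637795
  t = 1.0000: CF_t = 23.000000, DF = 0.968752, PV = 22.281295
  t = 1.5000: CF_t = 23.000000, DF = 0.953496, PV = 21.930408
  t = 2.0000: CF_t = 23.000000, DF = 0.938480, PV = 21.585047
  t = 2.5000: CF_t = 23.000000, DF = 0.923701, PV = 21.245125
  t = 3.0000: CF_t = 23.000000, DF = 0.909155, PV = 20.910556
  t = 3.5000: CF_t = 23.000000, DF = 0.894837, PV = 20.581256
  t = 4.0000: CF_t = 23.000000, DF = 0.880745, PV = 20.257142
  t = 4.5000: CF_t = 23.000000, DF = 0.866875, PV = 19.938132
  t = 5.0000: CF_t = 23.000000, DF = 0.853224, PV = 19.624146
  t = 5.5000: CF_t = 23.000000, DF = 0.839787, PV = 19.315104
  t = 6.0000: CF_t = 23.000000, DF = 0.826562, PV = 19.010929
  t = 6.5000: CF_t = 23.000000, DF = 0.813545, PV = 18.711544
  t = 7.0000: CF_t = 1023.000000, DF = 0.800734, PV = 819.150541
Price P = sum_t PV_t = 1087.179021
First compute Macaulay numerator sum_t t * PV_t:
  t * PV_t at t = 0.5000: 11.318898
  t * PV_t at t = 1.0000: 22.281295
  t * PV_t at t = 1.5000: 32.895612
  t * PV_t at t = 2.0000: 43.170095
  t * PV_t at t = 2.5000: 53.112813
  t * PV_t at t = 3.0000: 62.731669
  t * PV_t at t = 3.5000: 72.034397
  t * PV_t at t = 4.0000: 81.028568
  t * PV_t at t = 4.5000: 89.721593
  t * PV_t at t = 5.0000: 98.120728
  t * PV_t at t = 5.5000: 106.233071
  t * PV_t at t = 6.0000: 114.065574
  t * PV_t at t = 6.5000: 121.625038
  t * PV_t at t = 7.0000: 5734.053787
Macaulay duration D = 6642.393138 / 1087.179021 = 6.109751
Modified duration = D / (1 + y/m) = 6.109751 / (1 + 0.016000) = 6.013534

Answer: Modified duration = 6.0135


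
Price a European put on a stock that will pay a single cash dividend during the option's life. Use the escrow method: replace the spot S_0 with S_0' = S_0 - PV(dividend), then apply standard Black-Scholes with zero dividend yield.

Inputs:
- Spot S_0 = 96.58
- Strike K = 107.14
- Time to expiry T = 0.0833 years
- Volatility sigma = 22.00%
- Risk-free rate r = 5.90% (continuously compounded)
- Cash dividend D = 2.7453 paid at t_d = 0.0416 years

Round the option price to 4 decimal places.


Answer: Price = 12.8258

Derivation:
PV(D) = D * exp(-r * t_d) = 2.7453 * 0.99754861 = 2.73857020
S_0' = S_0 - PV(D) = 96.5800 - 2.73857020 = 93.84142980
d1 = (ln(S_0'/K) + (r + sigma^2/2)*T) / (sigma*sqrt(T)) = -1.97807315
d2 = d1 - sigma*sqrt(T) = -2.04156897
exp(-rT) = 0.99509736
N(-d1) = 0.97603977; N(-d2) = 0.97940285
P = K * exp(-rT) * N(-d2) - S_0' * N(-d1) = 107.1400 * 0.99509736 * 0.97940285 - 93.84142980 * 0.97603977 = 12.8258


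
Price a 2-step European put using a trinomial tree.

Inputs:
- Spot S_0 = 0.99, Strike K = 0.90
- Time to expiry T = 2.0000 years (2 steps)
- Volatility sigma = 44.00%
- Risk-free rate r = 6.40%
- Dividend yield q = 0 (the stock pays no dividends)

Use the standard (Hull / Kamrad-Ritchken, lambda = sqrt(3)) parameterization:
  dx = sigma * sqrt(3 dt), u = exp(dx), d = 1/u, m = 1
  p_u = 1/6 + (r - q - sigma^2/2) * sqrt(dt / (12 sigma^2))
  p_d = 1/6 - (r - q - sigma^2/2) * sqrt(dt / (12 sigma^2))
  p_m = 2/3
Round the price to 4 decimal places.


dt = T/N = 1.000000; dx = sigma*sqrt(3*dt) = 0.762102
u = exp(dx) = 2.142776; d = 1/u = 0.466684
p_u = 0.145147, p_m = 0.666667, p_d = 0.188186
Discount per step: exp(-r*dt) = 0.938005
Stock lattice S(k, j) with j the centered position index:
  k=0: S(0,+0) = 0.9900
  k=1: S(1,-1) = 0.4620; S(1,+0) = 0.9900; S(1,+1) = 2.1213
  k=2: S(2,-2) = 0.2156; S(2,-1) = 0.4620; S(2,+0) = 0.9900; S(2,+1) = 2.1213; S(2,+2) = 4.5456
Terminal payoffs V(N, j) = max(K - S_T, 0):
  V(2,-2) = 0.684384; V(2,-1) = 0.437983; V(2,+0) = 0.000000; V(2,+1) = 0.000000; V(2,+2) = 0.000000
Backward induction: V(k, j) = exp(-r*dt) * [p_u * V(k+1, j+1) + p_m * V(k+1, j) + p_d * V(k+1, j-1)]
  V(1,-1) = exp(-r*dt) * [p_u*0.000000 + p_m*0.437983 + p_d*0.684384] = 0.394694
  V(1,+0) = exp(-r*dt) * [p_u*0.000000 + p_m*0.000000 + p_d*0.437983] = 0.077312
  V(1,+1) = exp(-r*dt) * [p_u*0.000000 + p_m*0.000000 + p_d*0.000000] = 0.000000
  V(0,+0) = exp(-r*dt) * [p_u*0.000000 + p_m*0.077312 + p_d*0.394694] = 0.118017

Answer: Price = V(0,0) = 0.1180


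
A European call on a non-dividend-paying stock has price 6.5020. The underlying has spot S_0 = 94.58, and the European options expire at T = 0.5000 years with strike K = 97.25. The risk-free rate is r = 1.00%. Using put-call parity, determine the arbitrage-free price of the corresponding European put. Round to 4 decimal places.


Answer: Put price = 8.6870

Derivation:
Put-call parity: C - P = S_0 * exp(-qT) - K * exp(-rT).
S_0 * exp(-qT) = 94.5800 * 1.00000000 = 94.58000000
K * exp(-rT) = 97.2500 * 0.99501248 = 96.76496360
P = C - S*exp(-qT) + K*exp(-rT)
P = 6.5020 - 94.58000000 + 96.76496360 = 8.6870


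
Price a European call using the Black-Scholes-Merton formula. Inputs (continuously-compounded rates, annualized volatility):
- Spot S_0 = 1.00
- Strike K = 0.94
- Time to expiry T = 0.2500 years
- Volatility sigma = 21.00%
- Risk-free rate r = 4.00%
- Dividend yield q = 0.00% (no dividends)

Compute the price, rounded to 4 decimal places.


d1 = (ln(S/K) + (r - q + 0.5*sigma^2) * T) / (sigma * sqrt(T)) = 0.73702765
d2 = d1 - sigma * sqrt(T) = 0.63202765
exp(-rT) = 0.99004983; exp(-qT) = 1.00000000
C = S_0 * exp(-qT) * N(d1) - K * exp(-rT) * N(d2)
N(d1) = 0.76944723; N(d2) = 0.73631560
C = 1.0000 * 1.00000000 * 0.76944723 - 0.9400 * 0.99004983 * 0.73631560 = 0.0842

Answer: Price = 0.0842


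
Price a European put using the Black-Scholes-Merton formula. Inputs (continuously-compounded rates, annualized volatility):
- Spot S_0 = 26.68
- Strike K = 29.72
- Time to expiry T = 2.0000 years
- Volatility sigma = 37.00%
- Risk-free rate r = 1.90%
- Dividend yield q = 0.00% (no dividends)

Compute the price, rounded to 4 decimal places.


Answer: Price = 6.7215

Derivation:
d1 = (ln(S/K) + (r - q + 0.5*sigma^2) * T) / (sigma * sqrt(T)) = 0.12803220
d2 = d1 - sigma * sqrt(T) = -0.39522682
exp(-rT) = 0.96271294; exp(-qT) = 1.00000000
P = K * exp(-rT) * N(-d2) - S_0 * exp(-qT) * N(-d1)
N(-d1) = 0.44906175; N(-d2) = 0.65366225
P = 29.7200 * 0.96271294 * 0.65366225 - 26.6800 * 1.00000000 * 0.44906175 = 6.7215


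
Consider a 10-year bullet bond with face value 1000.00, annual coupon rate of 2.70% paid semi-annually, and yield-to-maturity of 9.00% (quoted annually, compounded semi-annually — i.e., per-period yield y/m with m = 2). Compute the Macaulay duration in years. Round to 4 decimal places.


Answer: Macaulay duration = 8.3719 years

Derivation:
Coupon per period c = face * coupon_rate / m = 13.500000
Periods per year m = 2; per-period yield y/m = 0.045000
Number of cashflows N = 20
Cashflows (t years, CF_t, discount factor 1/(1+y/m)^(m*t), PV):
  t = 0.5000: CF_t = 13.500000, DF = 0.956938, PV = 12.918660
  t = 1.0000: CF_t = 13.500000, DF = 0.915730, PV = 12.362354
  t = 1.5000: CF_t = 13.500000, DF = 0.876297, PV = 11.830004
  t = 2.0000: CF_t = 13.500000, DF = 0.838561, PV = 11.320578
  t = 2.5000: CF_t = 13.500000, DF = 0.802451, PV = 10.833089
  t = 3.0000: CF_t = 13.500000, DF = 0.767896, PV = 10.366592
  t = 3.5000: CF_t = 13.500000, DF = 0.734828, PV = 9.920184
  t = 4.0000: CF_t = 13.500000, DF = 0.703185, PV = 9.492999
  t = 4.5000: CF_t = 13.500000, DF = 0.672904, PV = 9.084210
  t = 5.0000: CF_t = 13.500000, DF = 0.643928, PV = 8.693024
  t = 5.5000: CF_t = 13.500000, DF = 0.616199, PV = 8.318683
  t = 6.0000: CF_t = 13.500000, DF = 0.589664, PV = 7.960462
  t = 6.5000: CF_t = 13.500000, DF = 0.564272, PV = 7.617667
  t = 7.0000: CF_t = 13.500000, DF = 0.539973, PV = 7.289634
  t = 7.5000: CF_t = 13.500000, DF = 0.516720, PV = 6.975726
  t = 8.0000: CF_t = 13.500000, DF = 0.494469, PV = 6.675336
  t = 8.5000: CF_t = 13.500000, DF = 0.473176, PV = 6.387881
  t = 9.0000: CF_t = 13.500000, DF = 0.452800, PV = 6.112805
  t = 9.5000: CF_t = 13.500000, DF = 0.433302, PV = 5.849574
  t = 10.0000: CF_t = 1013.500000, DF = 0.414643, PV = 420.240538
Price P = sum_t PV_t = 590.250002
Macaulay numerator sum_t t * PV_t:
  t * PV_t at t = 0.5000: 6.459330
  t * PV_t at t = 1.0000: 12.362354
  t * PV_t at t = 1.5000: 17.745006
  t * PV_t at t = 2.0000: 22.641156
  t * PV_t at t = 2.5000: 27.082723
  t * PV_t at t = 3.0000: 31.099777
  t * PV_t at t = 3.5000: 34.720645
  t * PV_t at t = 4.0000: 37.971997
  t * PV_t at t = 4.5000: 40.878944
  t * PV_t at t = 5.0000: 43.465119
  t * PV_t at t = 5.5000: 45.752756
  t * PV_t at t = 6.0000: 47.762773
  t * PV_t at t = 6.5000: 49.514836
  t * PV_t at t = 7.0000: 51.027435
  t * PV_t at t = 7.5000: 52.317945
  t * PV_t at t = 8.0000: 53.402687
  t * PV_t at t = 8.5000: 54.296990
  t * PV_t at t = 9.0000: 55.015245
  t * PV_t at t = 9.5000: 55.570954
  t * PV_t at t = 10.0000: 4202.405383
Macaulay duration D = (sum_t t * PV_t) / P = 4941.494057 / 590.250002 = 8.371866


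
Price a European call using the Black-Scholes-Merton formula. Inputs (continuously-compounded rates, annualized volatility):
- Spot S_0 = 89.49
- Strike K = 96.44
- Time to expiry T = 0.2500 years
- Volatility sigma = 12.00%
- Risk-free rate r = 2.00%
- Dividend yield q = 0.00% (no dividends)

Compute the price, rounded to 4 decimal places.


d1 = (ln(S/K) + (r - q + 0.5*sigma^2) * T) / (sigma * sqrt(T)) = -1.13323610
d2 = d1 - sigma * sqrt(T) = -1.19323610
exp(-rT) = 0.99501248; exp(-qT) = 1.00000000
C = S_0 * exp(-qT) * N(d1) - K * exp(-rT) * N(d2)
N(d1) = 0.12855756; N(d2) = 0.11638846
C = 89.4900 * 1.00000000 * 0.12855756 - 96.4400 * 0.99501248 * 0.11638846 = 0.3361

Answer: Price = 0.3361


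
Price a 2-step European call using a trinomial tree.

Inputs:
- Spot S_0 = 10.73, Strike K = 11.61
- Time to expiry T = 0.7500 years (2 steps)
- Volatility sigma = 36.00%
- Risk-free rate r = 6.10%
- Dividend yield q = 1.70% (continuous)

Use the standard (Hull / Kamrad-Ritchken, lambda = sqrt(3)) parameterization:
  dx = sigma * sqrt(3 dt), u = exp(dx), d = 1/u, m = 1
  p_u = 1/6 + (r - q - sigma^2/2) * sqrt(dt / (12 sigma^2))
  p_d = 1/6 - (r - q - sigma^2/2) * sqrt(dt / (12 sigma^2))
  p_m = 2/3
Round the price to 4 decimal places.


dt = T/N = 0.375000; dx = sigma*sqrt(3*dt) = 0.381838
u = exp(dx) = 1.464974; d = 1/u = 0.682606
p_u = 0.156453, p_m = 0.666667, p_d = 0.176880
Discount per step: exp(-r*dt) = 0.977385
Stock lattice S(k, j) with j the centered position index:
  k=0: S(0,+0) = 10.7300
  k=1: S(1,-1) = 7.3244; S(1,+0) = 10.7300; S(1,+1) = 15.7192
  k=2: S(2,-2) = 4.9997; S(2,-1) = 7.3244; S(2,+0) = 10.7300; S(2,+1) = 15.7192; S(2,+2) = 23.0282
Terminal payoffs V(N, j) = max(S_T - K, 0):
  V(2,-2) = 0.000000; V(2,-1) = 0.000000; V(2,+0) = 0.000000; V(2,+1) = 4.109174; V(2,+2) = 11.418185
Backward induction: V(k, j) = exp(-r*dt) * [p_u * V(k+1, j+1) + p_m * V(k+1, j) + p_d * V(k+1, j-1)]
  V(1,-1) = exp(-r*dt) * [p_u*0.000000 + p_m*0.000000 + p_d*0.000000] = 0.000000
  V(1,+0) = exp(-r*dt) * [p_u*4.109174 + p_m*0.000000 + p_d*0.000000] = 0.628353
  V(1,+1) = exp(-r*dt) * [p_u*11.418185 + p_m*4.109174 + p_d*0.000000] = 4.423503
  V(0,+0) = exp(-r*dt) * [p_u*4.423503 + p_m*0.628353 + p_d*0.000000] = 1.085847

Answer: Price = V(0,0) = 1.0858


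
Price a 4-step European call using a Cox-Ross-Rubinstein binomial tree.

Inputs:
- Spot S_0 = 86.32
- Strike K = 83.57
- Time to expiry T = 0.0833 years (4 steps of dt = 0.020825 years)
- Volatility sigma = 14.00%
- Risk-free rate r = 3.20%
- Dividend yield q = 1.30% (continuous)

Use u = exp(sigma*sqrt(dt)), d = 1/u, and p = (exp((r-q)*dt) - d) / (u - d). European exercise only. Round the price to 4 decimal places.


Answer: Price = V(0,0) = 3.2796

Derivation:
dt = T/N = 0.020825
u = exp(sigma*sqrt(dt)) = 1.020409; d = 1/u = 0.979999
p = (exp((r-q)*dt) - d) / (u - d) = 0.504743
Discount per step: exp(-r*dt) = 0.999334
Stock lattice S(k, i) with i counting down-moves:
  k=0: S(0,0) = 86.3200
  k=1: S(1,0) = 88.0817; S(1,1) = 84.5936
  k=2: S(2,0) = 89.8793; S(2,1) = 86.3200; S(2,2) = 82.9016
  k=3: S(3,0) = 91.7136; S(3,1) = 88.0817; S(3,2) = 84.5936; S(3,3) = 81.2436
  k=4: S(4,0) = 93.5854; S(4,1) = 89.8793; S(4,2) = 86.3200; S(4,3) = 82.9016; S(4,4) = 79.6187
Terminal payoffs V(N, i) = max(S_T - K, 0):
  V(4,0) = 10.015382; V(4,1) = 6.309309; V(4,2) = 2.750000; V(4,3) = 0.000000; V(4,4) = 0.000000
Backward induction: V(k, i) = exp(-r*dt) * [p * V(k+1, i) + (1-p) * V(k+1, i+1)].
  V(3,0) = exp(-r*dt) * [p*10.015382 + (1-p)*6.309309] = 8.174474
  V(3,1) = exp(-r*dt) * [p*6.309309 + (1-p)*2.750000] = 4.543507
  V(3,2) = exp(-r*dt) * [p*2.750000 + (1-p)*0.000000] = 1.387119
  V(3,3) = exp(-r*dt) * [p*0.000000 + (1-p)*0.000000] = 0.000000
  V(2,0) = exp(-r*dt) * [p*8.174474 + (1-p)*4.543507] = 6.371965
  V(2,1) = exp(-r*dt) * [p*4.543507 + (1-p)*1.387119] = 2.978298
  V(2,2) = exp(-r*dt) * [p*1.387119 + (1-p)*0.000000] = 0.699672
  V(1,0) = exp(-r*dt) * [p*6.371965 + (1-p)*2.978298] = 4.688103
  V(1,1) = exp(-r*dt) * [p*2.978298 + (1-p)*0.699672] = 1.848560
  V(0,0) = exp(-r*dt) * [p*4.688103 + (1-p)*1.848560] = 3.279613


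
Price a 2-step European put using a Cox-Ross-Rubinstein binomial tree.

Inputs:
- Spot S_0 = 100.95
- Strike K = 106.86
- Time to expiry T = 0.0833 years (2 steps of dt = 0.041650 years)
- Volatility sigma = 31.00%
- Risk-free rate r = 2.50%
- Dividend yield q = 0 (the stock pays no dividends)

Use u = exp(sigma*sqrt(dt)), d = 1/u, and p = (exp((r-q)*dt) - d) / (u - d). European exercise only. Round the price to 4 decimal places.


Answer: Price = V(0,0) = 7.5525

Derivation:
dt = T/N = 0.041650
u = exp(sigma*sqrt(dt)) = 1.065310; d = 1/u = 0.938694
p = (exp((r-q)*dt) - d) / (u - d) = 0.492417
Discount per step: exp(-r*dt) = 0.998959
Stock lattice S(k, i) with i counting down-moves:
  k=0: S(0,0) = 100.9500
  k=1: S(1,0) = 107.5430; S(1,1) = 94.7612
  k=2: S(2,0) = 114.5667; S(2,1) = 100.9500; S(2,2) = 88.9517
Terminal payoffs V(N, i) = max(K - S_T, 0):
  V(2,0) = 0.000000; V(2,1) = 5.910000; V(2,2) = 17.908286
Backward induction: V(k, i) = exp(-r*dt) * [p * V(k+1, i) + (1-p) * V(k+1, i+1)].
  V(1,0) = exp(-r*dt) * [p*0.000000 + (1-p)*5.910000] = 2.996695
  V(1,1) = exp(-r*dt) * [p*5.910000 + (1-p)*17.908286] = 11.987640
  V(0,0) = exp(-r*dt) * [p*2.996695 + (1-p)*11.987640] = 7.552480


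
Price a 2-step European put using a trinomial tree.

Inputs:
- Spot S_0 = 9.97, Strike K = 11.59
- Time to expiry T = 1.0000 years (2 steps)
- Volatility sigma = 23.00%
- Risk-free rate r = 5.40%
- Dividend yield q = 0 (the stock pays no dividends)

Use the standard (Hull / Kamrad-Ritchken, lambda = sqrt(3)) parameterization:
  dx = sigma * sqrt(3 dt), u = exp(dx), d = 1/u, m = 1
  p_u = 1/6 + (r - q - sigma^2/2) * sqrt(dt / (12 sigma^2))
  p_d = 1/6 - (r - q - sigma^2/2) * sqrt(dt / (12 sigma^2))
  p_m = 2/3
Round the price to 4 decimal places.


dt = T/N = 0.500000; dx = sigma*sqrt(3*dt) = 0.281691
u = exp(dx) = 1.325370; d = 1/u = 0.754507
p_u = 0.191117, p_m = 0.666667, p_d = 0.142216
Discount per step: exp(-r*dt) = 0.973361
Stock lattice S(k, j) with j the centered position index:
  k=0: S(0,+0) = 9.9700
  k=1: S(1,-1) = 7.5224; S(1,+0) = 9.9700; S(1,+1) = 13.2139
  k=2: S(2,-2) = 5.6757; S(2,-1) = 7.5224; S(2,+0) = 9.9700; S(2,+1) = 13.2139; S(2,+2) = 17.5133
Terminal payoffs V(N, j) = max(K - S_T, 0):
  V(2,-2) = 5.914277; V(2,-1) = 4.067570; V(2,+0) = 1.620000; V(2,+1) = 0.000000; V(2,+2) = 0.000000
Backward induction: V(k, j) = exp(-r*dt) * [p_u * V(k+1, j+1) + p_m * V(k+1, j) + p_d * V(k+1, j-1)]
  V(1,-1) = exp(-r*dt) * [p_u*1.620000 + p_m*4.067570 + p_d*5.914277] = 3.759538
  V(1,+0) = exp(-r*dt) * [p_u*0.000000 + p_m*1.620000 + p_d*4.067570] = 1.614294
  V(1,+1) = exp(-r*dt) * [p_u*0.000000 + p_m*0.000000 + p_d*1.620000] = 0.224253
  V(0,+0) = exp(-r*dt) * [p_u*0.224253 + p_m*1.614294 + p_d*3.759538] = 1.609669

Answer: Price = V(0,0) = 1.6097


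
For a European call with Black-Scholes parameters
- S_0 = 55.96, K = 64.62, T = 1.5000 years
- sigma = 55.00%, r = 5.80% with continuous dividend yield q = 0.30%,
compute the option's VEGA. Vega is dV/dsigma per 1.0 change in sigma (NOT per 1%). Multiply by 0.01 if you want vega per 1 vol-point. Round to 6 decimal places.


d1 = 0.2456737106; d2 = -0.4279359687
phi(d1) = 0.3870829301; exp(-qT) = 0.9955101098; exp(-rT) = 0.9166770956
Vega = S * exp(-qT) * phi(d1) * sqrt(T) = 55.9600 * 0.9955101098 * 0.3870829301 * 1.2247448714 = 26.410281

Answer: Vega = 26.410281


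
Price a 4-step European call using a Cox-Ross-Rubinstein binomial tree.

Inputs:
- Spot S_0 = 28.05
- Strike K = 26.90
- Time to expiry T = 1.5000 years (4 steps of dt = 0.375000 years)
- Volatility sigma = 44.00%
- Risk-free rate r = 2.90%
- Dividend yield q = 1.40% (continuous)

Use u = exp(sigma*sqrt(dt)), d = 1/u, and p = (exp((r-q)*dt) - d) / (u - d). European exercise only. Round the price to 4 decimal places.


Answer: Price = V(0,0) = 6.3921

Derivation:
dt = T/N = 0.375000
u = exp(sigma*sqrt(dt)) = 1.309236; d = 1/u = 0.763804
p = (exp((r-q)*dt) - d) / (u - d) = 0.443386
Discount per step: exp(-r*dt) = 0.989184
Stock lattice S(k, i) with i counting down-moves:
  k=0: S(0,0) = 28.0500
  k=1: S(1,0) = 36.7241; S(1,1) = 21.4247
  k=2: S(2,0) = 48.0805; S(2,1) = 28.0500; S(2,2) = 16.3643
  k=3: S(3,0) = 62.9487; S(3,1) = 36.7241; S(3,2) = 21.4247; S(3,3) = 12.4991
  k=4: S(4,0) = 82.4147; S(4,1) = 48.0805; S(4,2) = 28.0500; S(4,3) = 16.3643; S(4,4) = 9.5469
Terminal payoffs V(N, i) = max(S_T - K, 0):
  V(4,0) = 55.514725; V(4,1) = 21.180485; V(4,2) = 1.150000; V(4,3) = 0.000000; V(4,4) = 0.000000
Backward induction: V(k, i) = exp(-r*dt) * [p * V(k+1, i) + (1-p) * V(k+1, i+1)].
  V(3,0) = exp(-r*dt) * [p*55.514725 + (1-p)*21.180485] = 36.010047
  V(3,1) = exp(-r*dt) * [p*21.180485 + (1-p)*1.150000] = 9.922730
  V(3,2) = exp(-r*dt) * [p*1.150000 + (1-p)*0.000000] = 0.504378
  V(3,3) = exp(-r*dt) * [p*0.000000 + (1-p)*0.000000] = 0.000000
  V(2,0) = exp(-r*dt) * [p*36.010047 + (1-p)*9.922730] = 21.257039
  V(2,1) = exp(-r*dt) * [p*9.922730 + (1-p)*0.504378] = 4.629717
  V(2,2) = exp(-r*dt) * [p*0.504378 + (1-p)*0.000000] = 0.221215
  V(1,0) = exp(-r*dt) * [p*21.257039 + (1-p)*4.629717] = 11.872218
  V(1,1) = exp(-r*dt) * [p*4.629717 + (1-p)*0.221215] = 2.152347
  V(0,0) = exp(-r*dt) * [p*11.872218 + (1-p)*2.152347] = 6.392104


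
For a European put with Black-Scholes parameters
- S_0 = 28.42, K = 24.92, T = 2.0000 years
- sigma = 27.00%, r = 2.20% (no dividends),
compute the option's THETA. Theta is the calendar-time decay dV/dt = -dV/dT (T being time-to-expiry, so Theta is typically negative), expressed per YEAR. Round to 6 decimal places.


d1 = 0.6503350863; d2 = 0.2684974244
phi(d1) = 0.3229020039; exp(-qT) = 1.0000000000; exp(-rT) = 0.9569539575
Theta = -S*exp(-qT)*phi(d1)*sigma/(2*sqrt(T)) + r*K*exp(-rT)*N(-d2) - q*S*exp(-qT)*N(-d1)
N(-d1) = 0.2577378990; N(-d2) = 0.3941582286; sqrt(T) = 1.4142135624
Term 1 = -28.4200 * 1.0000000000 * 0.3229020039 * 0.2700 / (2 * 1.4142135624) = -0.8760191185
Term 2 = 0.0220 * 24.9200 * 0.9569539575 * 0.3941582286 = 0.2067913456
Term 3 = 0 (no dividend yield, q = 0)
Theta = -0.8760191185 + (0.2067913456) + (0.0000000000) = -0.669228

Answer: Theta = -0.669228


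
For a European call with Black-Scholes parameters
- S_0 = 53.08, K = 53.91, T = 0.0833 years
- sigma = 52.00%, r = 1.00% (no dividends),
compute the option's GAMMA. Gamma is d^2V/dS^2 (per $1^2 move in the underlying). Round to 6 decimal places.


d1 = -0.0227918189; d2 = -0.1728728637
phi(d1) = 0.3988386752; exp(-qT) = 1.0000000000; exp(-rT) = 0.9991673468
Gamma = exp(-qT) * phi(d1) / (S * sigma * sqrt(T)) = 1.0000000000 * 0.3988386752 / (53.0800 * 0.5200 * 0.2886173938) = 0.050066

Answer: Gamma = 0.050066


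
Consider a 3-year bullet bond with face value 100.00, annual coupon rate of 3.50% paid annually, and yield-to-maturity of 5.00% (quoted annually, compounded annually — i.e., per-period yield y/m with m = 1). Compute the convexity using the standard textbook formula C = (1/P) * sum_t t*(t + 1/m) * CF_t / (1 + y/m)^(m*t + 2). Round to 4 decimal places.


Answer: Convexity = 10.3890

Derivation:
Coupon per period c = face * coupon_rate / m = 3.500000
Periods per year m = 1; per-period yield y/m = 0.050000
Number of cashflows N = 3
Cashflows (t years, CF_t, discount factor 1/(1+y/m)^(m*t), PV):
  t = 1.0000: CF_t = 3.500000, DF = 0.952381, PV = 3.333333
  t = 2.0000: CF_t = 3.500000, DF = 0.907029, PV = 3.174603
  t = 3.0000: CF_t = 103.500000, DF = 0.863838, PV = 89.407191
Price P = sum_t PV_t = 95.915128
Convexity numerator sum_t t*(t + 1/m) * CF_t / (1+y/m)^(m*t + 2):
  t = 1.0000: term = 6.046863
  t = 2.0000: term = 17.276752
  t = 3.0000: term = 973.139499
Convexity = (1/P) * sum = 996.463114 / 95.915128 = 10.389009


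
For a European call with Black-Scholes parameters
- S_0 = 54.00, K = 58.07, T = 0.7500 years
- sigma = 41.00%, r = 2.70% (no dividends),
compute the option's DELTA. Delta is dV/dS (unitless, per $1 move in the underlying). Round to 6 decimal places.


d1 = 0.0299162271; d2 = -0.3251541885
phi(d1) = 0.3987637975; exp(-qT) = 1.0000000000; exp(-rT) = 0.9799536543
N(d1) = 0.5119330678
Delta = exp(-qT) * N(d1) = 1.0000000000 * 0.5119330678 = 0.511933

Answer: Delta = 0.511933


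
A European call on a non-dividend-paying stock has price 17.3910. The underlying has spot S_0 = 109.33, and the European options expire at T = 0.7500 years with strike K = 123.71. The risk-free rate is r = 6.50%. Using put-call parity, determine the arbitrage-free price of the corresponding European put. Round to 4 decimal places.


Answer: Put price = 25.8848

Derivation:
Put-call parity: C - P = S_0 * exp(-qT) - K * exp(-rT).
S_0 * exp(-qT) = 109.3300 * 1.00000000 = 109.33000000
K * exp(-rT) = 123.7100 * 0.95241920 = 117.82377982
P = C - S*exp(-qT) + K*exp(-rT)
P = 17.3910 - 109.33000000 + 117.82377982 = 25.8848


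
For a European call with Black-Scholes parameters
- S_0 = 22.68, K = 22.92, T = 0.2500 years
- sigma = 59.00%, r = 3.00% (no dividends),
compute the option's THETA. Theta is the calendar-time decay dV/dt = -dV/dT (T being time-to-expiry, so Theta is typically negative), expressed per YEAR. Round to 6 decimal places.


Answer: Theta = -5.586745

Derivation:
d1 = 0.1372409729; d2 = -0.1577590271
phi(d1) = 0.3952028603; exp(-qT) = 1.0000000000; exp(-rT) = 0.9925280548
Theta = -S*exp(-qT)*phi(d1)*sigma/(2*sqrt(T)) - r*K*exp(-rT)*N(d2) + q*S*exp(-qT)*N(d1)
N(d1) = 0.5545798372; N(d2) = 0.4373233430; sqrt(T) = 0.5000000000
Term 1 = -22.6800 * 1.0000000000 * 0.3952028603 * 0.5900 / (2 * 0.5000000000) = -5.2882885142
Term 2 = -0.0300 * 22.9200 * 0.9925280548 * 0.4373233430 = -0.2984566903
Term 3 = 0 (no dividend yield, q = 0)
Theta = -5.2882885142 + (-0.2984566903) + (0.0000000000) = -5.586745
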